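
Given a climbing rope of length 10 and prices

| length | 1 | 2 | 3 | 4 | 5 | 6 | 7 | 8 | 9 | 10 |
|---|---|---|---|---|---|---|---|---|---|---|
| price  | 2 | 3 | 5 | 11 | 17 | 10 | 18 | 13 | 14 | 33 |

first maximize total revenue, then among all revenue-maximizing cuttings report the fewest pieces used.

2

Consider every possible first cut. r[k] is the best of p[i]+r[k−i] over all sellable i≤k.
r[1] = 2
r[2] = 4  (first piece 1, then r[1]=2)
r[3] = 6  (first piece 1, then r[2]=4)
r[4] = 11
r[5] = 17
r[6] = 19  (first piece 1, then r[5]=17)
r[7] = 21  (first piece 1, then r[6]=19)
r[8] = 23  (first piece 1, then r[7]=21)
r[9] = 28  (first piece 4, then r[5]=17)
r[10] = 34  (first piece 5, then r[5]=17)
Maximum revenue is €34.
Now minimize piece count subject to staying optimal: for each k, pieces[k] = 1 + min over i with p[i]+r[k−i]=r[k] of pieces[k−i].
pieces[7] = 3
pieces[8] = 4
pieces[9] = 2
pieces[10] = 2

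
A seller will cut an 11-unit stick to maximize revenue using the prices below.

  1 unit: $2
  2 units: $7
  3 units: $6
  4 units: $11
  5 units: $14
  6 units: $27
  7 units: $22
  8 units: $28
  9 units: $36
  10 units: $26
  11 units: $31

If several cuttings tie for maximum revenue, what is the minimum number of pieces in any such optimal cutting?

2

Let r[k] be the best obtainable value from length k. For each k, try every first piece i and keep the best of price[i] + r[k−i].
r[1] = 2
r[2] = max(2+2, 7+0) = 7
r[3] = max(2+7, 7+2, 6+0) = 9
r[4] = max(2+9, 7+7, 6+2, 11+0) = 14
r[5] = max(2+14, 7+9, 6+7, 11+2, 14+0) = 16
r[6] = max(2+16, 7+14, 6+9, 11+7, 14+2, 27+0) = 27
r[7] = max(2+27, 7+16, 6+14, …, 27+2, 22+0) = 29
r[8] = max(2+29, 7+27, 6+16, …, 22+2, 28+0) = 34
r[9] = max(2+34, 7+29, 6+27, …, 28+2, 36+0) = 36
r[10] = max(2+36, 7+34, 6+29, …, 36+2, 26+0) = 41
r[11] = max(2+41, 7+36, 6+34, …, 26+2, 31+0) = 43
Maximum revenue is $43.
Now minimize piece count subject to staying optimal: for each k, pieces[k] = 1 + min over i with p[i]+r[k−i]=r[k] of pieces[k−i].
pieces[8] = 2
pieces[9] = 1
pieces[10] = 3
pieces[11] = 2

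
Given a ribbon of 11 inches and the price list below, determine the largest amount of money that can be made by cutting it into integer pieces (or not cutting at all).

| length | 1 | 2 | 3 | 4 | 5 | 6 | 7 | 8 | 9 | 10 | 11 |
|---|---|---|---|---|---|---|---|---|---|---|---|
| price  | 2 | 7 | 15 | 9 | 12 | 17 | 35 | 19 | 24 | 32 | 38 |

52

Let R[k] be the best obtainable value from length k. For each k, try every first piece i and keep the best of price[i] + R[k−i].
R[1] = 2
R[2] = max(2+2, 7+0) = 7
R[3] = max(2+7, 7+2, 15+0) = 15
R[4] = max(2+15, 7+7, 15+2, 9+0) = 17
R[5] = max(2+17, 7+15, 15+7, 9+2, 12+0) = 22
R[6] = max(2+22, 7+17, 15+15, 9+7, 12+2, 17+0) = 30
R[7] = max(2+30, 7+22, 15+17, …, 17+2, 35+0) = 35
R[8] = max(2+35, 7+30, 15+22, …, 35+2, 19+0) = 37
R[9] = max(2+37, 7+35, 15+30, …, 19+2, 24+0) = 45
R[10] = max(2+45, 7+37, 15+35, …, 24+2, 32+0) = 50
R[11] = max(2+50, 7+45, 15+37, …, 32+2, 38+0) = 52
One optimal cutting: 7 + 3 + 1 → ¢35 + ¢15 + ¢2 = ¢52.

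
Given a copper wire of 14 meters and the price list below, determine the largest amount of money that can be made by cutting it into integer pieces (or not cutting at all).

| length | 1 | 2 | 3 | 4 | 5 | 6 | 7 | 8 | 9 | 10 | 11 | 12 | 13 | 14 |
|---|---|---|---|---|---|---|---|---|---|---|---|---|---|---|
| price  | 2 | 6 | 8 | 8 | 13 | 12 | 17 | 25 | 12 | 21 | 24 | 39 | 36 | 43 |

Build v[k] bottom-up: v[k] = max over allowed piece i of (p[i] + v[k−i]).
v[1] = 2
v[2] = max(2+2, 6+0) = 6
v[3] = max(2+6, 6+2, 8+0) = 8
v[4] = max(2+8, 6+6, 8+2, 8+0) = 12
v[5] = max(2+12, 6+8, 8+6, 8+2, 13+0) = 14
v[6] = max(2+14, 6+12, 8+8, 8+6, 13+2, 12+0) = 18
v[7] = max(2+18, 6+14, 8+12, …, 12+2, 17+0) = 20
v[8] = max(2+20, 6+18, 8+14, …, 17+2, 25+0) = 25
v[9] = max(2+25, 6+20, 8+18, …, 25+2, 12+0) = 27
v[10] = max(2+27, 6+25, 8+20, …, 12+2, 21+0) = 31
v[11] = max(2+31, 6+27, 8+25, …, 21+2, 24+0) = 33
v[12] = max(2+33, 6+31, 8+27, …, 24+2, 39+0) = 39
v[13] = max(2+39, 6+33, 8+31, …, 39+2, 36+0) = 41
v[14] = max(2+41, 6+39, 8+33, …, 36+2, 43+0) = 45
One optimal cutting: 12 + 2 → €39 + €6 = €45.

45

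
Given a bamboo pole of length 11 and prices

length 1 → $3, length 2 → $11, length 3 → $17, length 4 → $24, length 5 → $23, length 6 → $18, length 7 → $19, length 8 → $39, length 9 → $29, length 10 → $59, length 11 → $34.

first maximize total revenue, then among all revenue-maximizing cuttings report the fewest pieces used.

3

Build r[k] bottom-up: r[k] = max over allowed piece i of (p[i] + r[k−i]).
r[1] = 3
r[2] = 11
r[3] = 17
r[4] = 24
r[5] = 28  (first piece 2, then r[3]=17)
r[6] = 35  (first piece 2, then r[4]=24)
r[7] = 41  (first piece 3, then r[4]=24)
r[8] = 48  (first piece 4, then r[4]=24)
r[9] = 52  (first piece 2, then r[7]=41)
r[10] = 59  (first piece 2, then r[8]=48)
r[11] = 65  (first piece 3, then r[8]=48)
Maximum revenue is $65.
Now minimize piece count subject to staying optimal: for each k, pieces[k] = 1 + min over i with p[i]+r[k−i]=r[k] of pieces[k−i].
pieces[8] = 2
pieces[9] = 3
pieces[10] = 1
pieces[11] = 3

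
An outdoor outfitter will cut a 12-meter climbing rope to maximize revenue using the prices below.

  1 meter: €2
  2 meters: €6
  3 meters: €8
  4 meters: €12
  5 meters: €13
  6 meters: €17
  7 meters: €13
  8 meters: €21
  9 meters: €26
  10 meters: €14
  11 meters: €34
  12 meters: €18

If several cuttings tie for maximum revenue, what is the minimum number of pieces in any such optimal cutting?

2

Consider every possible first cut. r[k] is the best of p[i]+r[k−i] over all sellable i≤k.
r[1] = 2
r[2] = 6
r[3] = 8  (first piece 1, then r[2]=6)
r[4] = 12  (first piece 2, then r[2]=6)
r[5] = 14  (first piece 1, then r[4]=12)
r[6] = 18  (first piece 2, then r[4]=12)
r[7] = 20  (first piece 1, then r[6]=18)
r[8] = 24  (first piece 2, then r[6]=18)
r[9] = 26  (first piece 1, then r[8]=24)
r[10] = 30  (first piece 2, then r[8]=24)
r[11] = 34
r[12] = 36  (first piece 1, then r[11]=34)
Maximum revenue is €36.
Now minimize piece count subject to staying optimal: for each k, pieces[k] = 1 + min over i with p[i]+r[k−i]=r[k] of pieces[k−i].
pieces[9] = 1
pieces[10] = 3
pieces[11] = 1
pieces[12] = 2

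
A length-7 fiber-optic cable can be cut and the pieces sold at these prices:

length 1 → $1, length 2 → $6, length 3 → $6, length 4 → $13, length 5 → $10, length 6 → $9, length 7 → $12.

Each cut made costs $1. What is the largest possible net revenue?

18

Let net[k] be the best obtainable value from length k. For each k, try every first piece i and keep the best of price[i] + net[k−i] minus the 1 cut fee when i<k.
net[1] = 1
net[2] = max(1+1-1, 6+0) = 6
net[3] = max(1+6-1, 6+1-1, 6+0) = 6
net[4] = max(1+6-1, 6+6-1, 6+1-1, 13+0) = 13
net[5] = max(1+13-1, 6+6-1, 6+6-1, 13+1-1, 10+0) = 13
net[6] = max(1+13-1, 6+13-1, 6+6-1, 13+6-1, 10+1-1, 9+0) = 18
net[7] = max(1+18-1, 6+13-1, 6+13-1, …, 9+1-1, 12+0) = 18
One optimal plan: pieces 4 + 2 + 1 (2 cuts) → $20 − $2 = $18.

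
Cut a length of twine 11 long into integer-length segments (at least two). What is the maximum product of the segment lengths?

Let m[k] be the best product for length k (with at least one cut). For each first piece i, the rest contributes max(k−i, m[k−i]).
Small cases: m[2]=1, m[3]=2.
m[4] = 2*max(2,1) = 2*2 = 4
m[5] = 2*max(3,2) = 2*3 = 6
m[6] = 3*max(3,2) = 3*3 = 9
m[7] = 2*max(5,6) = 2*6 = 12
m[8] = 2*max(6,9) = 2*9 = 18
m[9] = 3*max(6,9) = 3*9 = 27
m[10] = 2*max(8,18) = 2*18 = 36
m[11] = 2*max(9,27) = 2*27 = 54
One optimal split: 3 + 3 + 3 + 2; product 3*3*3*2 = 54.

54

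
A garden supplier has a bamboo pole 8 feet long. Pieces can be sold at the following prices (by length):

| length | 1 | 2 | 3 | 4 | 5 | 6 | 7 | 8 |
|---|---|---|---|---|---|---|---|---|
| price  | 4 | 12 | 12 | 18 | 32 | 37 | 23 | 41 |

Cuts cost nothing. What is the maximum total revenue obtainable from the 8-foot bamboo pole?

Consider every possible first cut. best[k] is the best of p[i]+best[k−i] over all sellable i≤k.
best[1] = 4
best[2] = max(4+4, 12+0) = 12
best[3] = max(4+12, 12+4, 12+0) = 16
best[4] = max(4+16, 12+12, 12+4, 18+0) = 24
best[5] = max(4+24, 12+16, 12+12, 18+4, 32+0) = 32
best[6] = max(4+32, 12+24, 12+16, 18+12, 32+4, 37+0) = 37
best[7] = max(4+37, 12+32, 12+24, …, 37+4, 23+0) = 44
best[8] = max(4+44, 12+37, 12+32, …, 23+4, 41+0) = 49
One optimal cutting: 6 + 2 → $37 + $12 = $49.

49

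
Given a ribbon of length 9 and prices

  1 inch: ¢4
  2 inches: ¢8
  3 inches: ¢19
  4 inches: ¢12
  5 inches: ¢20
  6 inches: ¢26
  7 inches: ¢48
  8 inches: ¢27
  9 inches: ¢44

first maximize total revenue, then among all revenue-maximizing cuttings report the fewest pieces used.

Let r[k] be the best obtainable value from length k. For each k, try every first piece i and keep the best of price[i] + r[k−i].
r[1] = 4
r[2] = 8  (first piece 1, then r[1]=4)
r[3] = 19
r[4] = 23  (first piece 1, then r[3]=19)
r[5] = 27  (first piece 1, then r[4]=23)
r[6] = 38  (first piece 3, then r[3]=19)
r[7] = 48
r[8] = 52  (first piece 1, then r[7]=48)
r[9] = 57  (first piece 3, then r[6]=38)
Maximum revenue is ¢57.
Now minimize piece count subject to staying optimal: for each k, pieces[k] = 1 + min over i with p[i]+r[k−i]=r[k] of pieces[k−i].
pieces[6] = 2
pieces[7] = 1
pieces[8] = 2
pieces[9] = 3

3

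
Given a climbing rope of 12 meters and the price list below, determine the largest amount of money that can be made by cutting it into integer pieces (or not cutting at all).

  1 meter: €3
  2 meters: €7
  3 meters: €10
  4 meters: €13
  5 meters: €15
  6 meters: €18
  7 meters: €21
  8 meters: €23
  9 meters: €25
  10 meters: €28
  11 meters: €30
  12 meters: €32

42

Build best[k] bottom-up: best[k] = max over allowed piece i of (p[i] + best[k−i]).
best[1] = 3
best[2] = 7
best[3] = 10  (first piece 1, then best[2]=7)
best[4] = 14  (first piece 2, then best[2]=7)
best[5] = 17  (first piece 1, then best[4]=14)
best[6] = 21  (first piece 2, then best[4]=14)
best[7] = 24  (first piece 1, then best[6]=21)
best[8] = 28  (first piece 2, then best[6]=21)
best[9] = 31  (first piece 1, then best[8]=28)
best[10] = 35  (first piece 2, then best[8]=28)
best[11] = 38  (first piece 1, then best[10]=35)
best[12] = 42  (first piece 2, then best[10]=35)
One optimal cutting: 2 + 2 + 2 + 2 + 2 + 2 → €7 + €7 + €7 + €7 + €7 + €7 = €42.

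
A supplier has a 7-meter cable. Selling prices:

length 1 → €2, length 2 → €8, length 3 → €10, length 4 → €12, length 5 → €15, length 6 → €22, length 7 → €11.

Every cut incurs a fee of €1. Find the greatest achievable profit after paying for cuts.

24

Build v[k] bottom-up: v[k] = max over allowed piece i of (p[i] + v[k−i]) − 1 per cut.
v[1] = 2
v[2] = max(2+2-1, 8+0) = 8
v[3] = max(2+8-1, 8+2-1, 10+0) = 10
v[4] = max(2+10-1, 8+8-1, 10+2-1, 12+0) = 15
v[5] = max(2+15-1, 8+10-1, 10+8-1, 12+2-1, 15+0) = 17
v[6] = max(2+17-1, 8+15-1, 10+10-1, 12+8-1, 15+2-1, 22+0) = 22
v[7] = max(2+22-1, 8+17-1, 10+15-1, …, 22+2-1, 11+0) = 24
One optimal plan: pieces 3 + 2 + 2 (2 cuts) → €26 − €2 = €24.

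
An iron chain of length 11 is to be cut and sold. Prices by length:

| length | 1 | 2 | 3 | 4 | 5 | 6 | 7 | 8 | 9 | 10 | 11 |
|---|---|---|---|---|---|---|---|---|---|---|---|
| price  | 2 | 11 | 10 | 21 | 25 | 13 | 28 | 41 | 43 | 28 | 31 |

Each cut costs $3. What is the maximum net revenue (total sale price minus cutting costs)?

51

Consider every possible first cut. r[k] is the best of p[i]+r[k−i] over all sellable i≤k, charging 3 whenever i<k.
r[1] = 2
r[2] = max(2+2-3, 11+0) = 11
r[3] = max(2+11-3, 11+2-3, 10+0) = 10
r[4] = max(2+10-3, 11+11-3, 10+2-3, 21+0) = 21
r[5] = max(2+21-3, 11+10-3, 10+11-3, 21+2-3, 25+0) = 25
r[6] = max(2+25-3, 11+21-3, 10+10-3, 21+11-3, 25+2-3, 13+0) = 29
r[7] = max(2+29-3, 11+25-3, 10+21-3, …, 13+2-3, 28+0) = 33
r[8] = max(2+33-3, 11+29-3, 10+25-3, …, 28+2-3, 41+0) = 41
r[9] = max(2+41-3, 11+33-3, 10+29-3, …, 41+2-3, 43+0) = 43
r[10] = max(2+43-3, 11+41-3, 10+33-3, …, 43+2-3, 28+0) = 49
r[11] = max(2+49-3, 11+43-3, 10+41-3, …, 28+2-3, 31+0) = 51
One optimal plan: pieces 5 + 4 + 2 (2 cuts) → $57 − $6 = $51.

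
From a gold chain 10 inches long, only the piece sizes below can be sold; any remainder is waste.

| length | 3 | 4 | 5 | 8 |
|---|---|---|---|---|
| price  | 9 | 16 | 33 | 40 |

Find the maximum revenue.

Let best[k] be the best obtainable value from length k. For each k, try every first piece i and keep the best of price[i] + best[k−i].
best[1] = 0
best[2] = 0
best[3] = 9
best[4] = 16
best[5] = 33
best[6] = 33
best[7] = 33
best[8] = 42  (first piece 3, then best[5]=33)
best[9] = 49  (first piece 4, then best[5]=33)
best[10] = 66  (first piece 5, then best[5]=33)
One optimal cutting: 5 + 5 → $66.

66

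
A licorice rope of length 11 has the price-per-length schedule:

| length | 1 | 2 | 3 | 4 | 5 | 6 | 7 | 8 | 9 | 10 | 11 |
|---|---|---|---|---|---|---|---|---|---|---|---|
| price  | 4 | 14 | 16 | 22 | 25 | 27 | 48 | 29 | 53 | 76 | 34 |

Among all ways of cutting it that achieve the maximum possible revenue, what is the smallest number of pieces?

2

Consider every possible first cut. r[k] is the best of p[i]+r[k−i] over all sellable i≤k.
r[1] = 4
r[2] = max(4+4, 14+0) = 14
r[3] = max(4+14, 14+4, 16+0) = 18
r[4] = max(4+18, 14+14, 16+4, 22+0) = 28
r[5] = max(4+28, 14+18, 16+14, 22+4, 25+0) = 32
r[6] = max(4+32, 14+28, 16+18, 22+14, 25+4, 27+0) = 42
r[7] = max(4+42, 14+32, 16+28, …, 27+4, 48+0) = 48
r[8] = max(4+48, 14+42, 16+32, …, 48+4, 29+0) = 56
r[9] = max(4+56, 14+48, 16+42, …, 29+4, 53+0) = 62
r[10] = max(4+62, 14+56, 16+48, …, 53+4, 76+0) = 76
r[11] = max(4+76, 14+62, 16+56, …, 76+4, 34+0) = 80
Maximum revenue is ¢80.
Now minimize piece count subject to staying optimal: for each k, pieces[k] = 1 + min over i with p[i]+r[k−i]=r[k] of pieces[k−i].
pieces[8] = 4
pieces[9] = 2
pieces[10] = 1
pieces[11] = 2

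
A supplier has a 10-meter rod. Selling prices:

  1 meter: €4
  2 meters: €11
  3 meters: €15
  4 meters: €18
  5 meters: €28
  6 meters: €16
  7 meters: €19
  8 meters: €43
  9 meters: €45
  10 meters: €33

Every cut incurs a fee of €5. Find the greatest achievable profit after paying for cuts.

51

Consider every possible first cut. v[k] is the best of p[i]+v[k−i] over all sellable i≤k, charging 5 whenever i<k.
v[1] = 4
v[2] = max(4+4-5, 11+0) = 11
v[3] = max(4+11-5, 11+4-5, 15+0) = 15
v[4] = max(4+15-5, 11+11-5, 15+4-5, 18+0) = 18
v[5] = max(4+18-5, 11+15-5, 15+11-5, 18+4-5, 28+0) = 28
v[6] = max(4+28-5, 11+18-5, 15+15-5, 18+11-5, 28+4-5, 16+0) = 27
v[7] = max(4+27-5, 11+28-5, 15+18-5, …, 16+4-5, 19+0) = 34
v[8] = max(4+34-5, 11+27-5, 15+28-5, …, 19+4-5, 43+0) = 43
v[9] = max(4+43-5, 11+34-5, 15+27-5, …, 43+4-5, 45+0) = 45
v[10] = max(4+45-5, 11+43-5, 15+34-5, …, 45+4-5, 33+0) = 51
One optimal plan: pieces 5 + 5 (1 cut) → €56 − €5 = €51.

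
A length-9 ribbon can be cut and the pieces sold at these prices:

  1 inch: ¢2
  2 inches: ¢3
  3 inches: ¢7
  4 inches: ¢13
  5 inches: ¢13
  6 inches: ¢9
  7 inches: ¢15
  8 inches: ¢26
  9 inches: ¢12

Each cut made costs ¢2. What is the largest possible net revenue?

Consider every possible first cut. v[k] is the best of p[i]+v[k−i] over all sellable i≤k, charging 2 whenever i<k.
v[1] = 2
v[2] = max(2+2-2, 3+0) = 3
v[3] = max(2+3-2, 3+2-2, 7+0) = 7
v[4] = max(2+7-2, 3+3-2, 7+2-2, 13+0) = 13
v[5] = max(2+13-2, 3+7-2, 7+3-2, 13+2-2, 13+0) = 13
v[6] = max(2+13-2, 3+13-2, 7+7-2, 13+3-2, 13+2-2, 9+0) = 14
v[7] = max(2+14-2, 3+13-2, 7+13-2, …, 9+2-2, 15+0) = 18
v[8] = max(2+18-2, 3+14-2, 7+13-2, …, 15+2-2, 26+0) = 26
v[9] = max(2+26-2, 3+18-2, 7+14-2, …, 26+2-2, 12+0) = 26
One optimal plan: pieces 8 + 1 (1 cut) → ¢28 − ¢2 = ¢26.

26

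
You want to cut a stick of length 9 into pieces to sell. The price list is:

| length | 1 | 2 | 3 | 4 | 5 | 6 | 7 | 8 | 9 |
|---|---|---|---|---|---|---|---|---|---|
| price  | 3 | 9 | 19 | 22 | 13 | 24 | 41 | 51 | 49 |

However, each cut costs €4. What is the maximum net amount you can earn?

Consider every possible first cut. r[k] is the best of p[i]+r[k−i] over all sellable i≤k, charging 4 whenever i<k.
r[1] = 3
r[2] = 9
r[3] = 19
r[4] = 22
r[5] = 24  (first piece 2, then r[3]=19)
r[6] = 34  (first piece 3, then r[3]=19)
r[7] = 41
r[8] = 51
r[9] = 50  (first piece 1, then r[8]=51)
One optimal plan: pieces 8 + 1 (1 cut) → €54 − €4 = €50.

50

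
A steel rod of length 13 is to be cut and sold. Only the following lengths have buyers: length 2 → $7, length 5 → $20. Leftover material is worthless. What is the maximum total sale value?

48

Let f[k] be the best obtainable value from length k. For each k, try every first piece i and keep the best of price[i] + f[k−i].
f[1] = 0
f[2] = 7
f[3] = 7
f[4] = 14  (first piece 2, then f[2]=7)
f[5] = max(7+7, 20+0) = 20
f[6] = max(7+14, 20+0) = 21
f[7] = max(7+20, 20+7) = 27
f[8] = max(7+21, 20+7) = 28
f[9] = max(7+27, 20+14) = 34
f[10] = max(7+28, 20+20) = 40
f[11] = max(7+34, 20+21) = 41
f[12] = max(7+40, 20+27) = 47
f[13] = max(7+41, 20+28) = 48
One optimal cutting: 5 + 2 + 2 + 2 + 2 → $48.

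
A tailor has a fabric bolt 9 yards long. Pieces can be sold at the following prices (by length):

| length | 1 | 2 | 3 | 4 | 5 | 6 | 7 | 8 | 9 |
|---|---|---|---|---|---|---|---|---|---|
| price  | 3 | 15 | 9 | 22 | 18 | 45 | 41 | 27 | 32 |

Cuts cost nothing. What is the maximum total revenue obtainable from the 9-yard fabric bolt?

63

Build r[k] bottom-up: r[k] = max over allowed piece i of (p[i] + r[k−i]).
r[1] = 3
r[2] = 15
r[3] = 18  (first piece 1, then r[2]=15)
r[4] = 30  (first piece 2, then r[2]=15)
r[5] = 33  (first piece 1, then r[4]=30)
r[6] = 45  (first piece 2, then r[4]=30)
r[7] = 48  (first piece 1, then r[6]=45)
r[8] = 60  (first piece 2, then r[6]=45)
r[9] = 63  (first piece 1, then r[8]=60)
One optimal cutting: 2 + 2 + 2 + 2 + 1 → $15 + $15 + $15 + $15 + $3 = $63.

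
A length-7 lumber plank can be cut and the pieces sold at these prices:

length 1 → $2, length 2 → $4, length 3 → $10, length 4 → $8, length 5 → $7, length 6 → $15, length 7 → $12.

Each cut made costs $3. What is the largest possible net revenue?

Build v[k] bottom-up: v[k] = max over allowed piece i of (p[i] + v[k−i]) − 3 per cut.
v[1] = 2
v[2] = max(2+2-3, 4+0) = 4
v[3] = max(2+4-3, 4+2-3, 10+0) = 10
v[4] = max(2+10-3, 4+4-3, 10+2-3, 8+0) = 9
v[5] = max(2+9-3, 4+10-3, 10+4-3, 8+2-3, 7+0) = 11
v[6] = max(2+11-3, 4+9-3, 10+10-3, 8+4-3, 7+2-3, 15+0) = 17
v[7] = max(2+17-3, 4+11-3, 10+9-3, …, 15+2-3, 12+0) = 16
One optimal plan: pieces 3 + 3 + 1 (2 cuts) → $22 − $6 = $16.

16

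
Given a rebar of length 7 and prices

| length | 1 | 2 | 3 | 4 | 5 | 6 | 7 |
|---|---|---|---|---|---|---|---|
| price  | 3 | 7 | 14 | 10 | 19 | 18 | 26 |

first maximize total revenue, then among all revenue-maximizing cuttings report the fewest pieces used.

3

Consider every possible first cut. r[k] is the best of p[i]+r[k−i] over all sellable i≤k.
r[1] = 3
r[2] = max(3+3, 7+0) = 7
r[3] = max(3+7, 7+3, 14+0) = 14
r[4] = max(3+14, 7+7, 14+3, 10+0) = 17
r[5] = max(3+17, 7+14, 14+7, 10+3, 19+0) = 21
r[6] = max(3+21, 7+17, 14+14, 10+7, 19+3, 18+0) = 28
r[7] = max(3+28, 7+21, 14+17, …, 18+3, 26+0) = 31
Maximum revenue is ₹31.
Now minimize piece count subject to staying optimal: for each k, pieces[k] = 1 + min over i with p[i]+r[k−i]=r[k] of pieces[k−i].
pieces[4] = 2
pieces[5] = 2
pieces[6] = 2
pieces[7] = 3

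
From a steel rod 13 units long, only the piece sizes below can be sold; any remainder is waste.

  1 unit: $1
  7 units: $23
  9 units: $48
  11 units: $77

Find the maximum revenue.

Let r[k] be the best obtainable value from length k. For each k, try every first piece i and keep the best of price[i] + r[k−i].
r[1] = 1
r[2] = 2  (first piece 1, then r[1]=1)
r[3] = 3  (first piece 1, then r[2]=2)
r[4] = 4  (first piece 1, then r[3]=3)
r[5] = 5  (first piece 1, then r[4]=4)
r[6] = 6  (first piece 1, then r[5]=5)
r[7] = max(1+6, 23+0) = 23
r[8] = max(1+23, 23+1) = 24
r[9] = max(1+24, 23+2, 48+0) = 48
r[10] = max(1+48, 23+3, 48+1) = 49
r[11] = max(1+49, 23+4, 48+2, 77+0) = 77
r[12] = max(1+77, 23+5, 48+3, 77+1) = 78
r[13] = max(1+78, 23+6, 48+4, 77+2) = 79
One optimal cutting: 11 + 1 + 1 → $79.

79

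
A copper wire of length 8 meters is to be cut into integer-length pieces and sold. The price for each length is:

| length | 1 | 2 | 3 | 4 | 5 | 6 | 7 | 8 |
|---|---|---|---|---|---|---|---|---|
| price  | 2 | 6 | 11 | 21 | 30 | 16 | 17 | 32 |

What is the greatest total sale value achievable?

Build r[k] bottom-up: r[k] = max over allowed piece i of (p[i] + r[k−i]).
r[1] = 2
r[2] = max(2+2, 6+0) = 6
r[3] = max(2+6, 6+2, 11+0) = 11
r[4] = max(2+11, 6+6, 11+2, 21+0) = 21
r[5] = max(2+21, 6+11, 11+6, 21+2, 30+0) = 30
r[6] = max(2+30, 6+21, 11+11, 21+6, 30+2, 16+0) = 32
r[7] = max(2+32, 6+30, 11+21, …, 16+2, 17+0) = 36
r[8] = max(2+36, 6+32, 11+30, …, 17+2, 32+0) = 42
One optimal cutting: 4 + 4 → €21 + €21 = €42.

42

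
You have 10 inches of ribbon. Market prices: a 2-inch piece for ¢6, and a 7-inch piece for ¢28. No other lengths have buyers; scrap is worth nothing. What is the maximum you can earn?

34

Build f[k] bottom-up: f[k] = max over allowed piece i of (p[i] + f[k−i]).
f[1] = 0
f[2] = 6
f[3] = 6
f[4] = 12  (first piece 2, then f[2]=6)
f[5] = 12
f[6] = 18  (first piece 2, then f[4]=12)
f[7] = 28
f[8] = 28
f[9] = 34  (first piece 2, then f[7]=28)
f[10] = 34
One optimal cutting: pieces 7 + 2 with 1 inch of scrap → ¢34.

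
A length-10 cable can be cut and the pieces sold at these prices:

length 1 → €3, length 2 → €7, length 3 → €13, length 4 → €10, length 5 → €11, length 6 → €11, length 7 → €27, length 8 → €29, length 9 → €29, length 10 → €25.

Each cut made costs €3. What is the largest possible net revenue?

Let r[k] be the best obtainable value from length k. For each k, try every first piece i and keep the best of price[i] + r[k−i] minus the 3 cut fee when i<k.
r[1] = 3
r[2] = max(3+3-3, 7+0) = 7
r[3] = max(3+7-3, 7+3-3, 13+0) = 13
r[4] = max(3+13-3, 7+7-3, 13+3-3, 10+0) = 13
r[5] = max(3+13-3, 7+13-3, 13+7-3, 10+3-3, 11+0) = 17
r[6] = max(3+17-3, 7+13-3, 13+13-3, 10+7-3, 11+3-3, 11+0) = 23
r[7] = max(3+23-3, 7+17-3, 13+13-3, …, 11+3-3, 27+0) = 27
r[8] = max(3+27-3, 7+23-3, 13+17-3, …, 27+3-3, 29+0) = 29
r[9] = max(3+29-3, 7+27-3, 13+23-3, …, 29+3-3, 29+0) = 33
r[10] = max(3+33-3, 7+29-3, 13+27-3, …, 29+3-3, 25+0) = 37
One optimal plan: pieces 7 + 3 (1 cut) → €40 − €3 = €37.

37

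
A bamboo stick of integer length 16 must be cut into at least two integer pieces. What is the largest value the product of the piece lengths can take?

Fill f[k] for k=2..16: at each k try every first piece i and multiply by the better of (k−i) uncut or f[k−i].
Small cases: f[2]=1, f[3]=2, f[4]=4, f[5]=6, f[6]=9, f[7]=12, f[8]=18, f[9]=27.
f[10] = max(1*27, 2*18, 3*12, …, 8*2, 9*1) = 36
f[11] = max(1*36, 2*27, 3*18, …, 9*2, 10*1) = 54
f[12] = max(1*54, 2*36, 3*27, …, 10*2, 11*1) = 81
f[13] = max(1*81, 2*54, 3*36, …, 11*2, 12*1) = 108
f[14] = max(1*108, 2*81, 3*54, …, 12*2, 13*1) = 162
f[15] = max(1*162, 2*108, 3*81, …, 13*2, 14*1) = 243
f[16] = max(1*243, 2*162, 3*108, …, 14*2, 15*1) = 324
One optimal split: 3 + 3 + 3 + 3 + 2 + 2; product 3*3*3*3*2*2 = 324.

324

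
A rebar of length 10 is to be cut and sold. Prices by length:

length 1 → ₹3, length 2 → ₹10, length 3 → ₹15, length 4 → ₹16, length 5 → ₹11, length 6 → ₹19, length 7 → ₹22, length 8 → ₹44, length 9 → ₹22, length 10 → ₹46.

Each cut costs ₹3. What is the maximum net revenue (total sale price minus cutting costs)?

Consider every possible first cut. v[k] is the best of p[i]+v[k−i] over all sellable i≤k, charging 3 whenever i<k.
v[1] = 3
v[2] = 10
v[3] = 15
v[4] = 17  (first piece 2, then v[2]=10)
v[5] = 22  (first piece 2, then v[3]=15)
v[6] = 27  (first piece 3, then v[3]=15)
v[7] = 29  (first piece 2, then v[5]=22)
v[8] = 44
v[9] = 44  (first piece 1, then v[8]=44)
v[10] = 51  (first piece 2, then v[8]=44)
One optimal plan: pieces 8 + 2 (1 cut) → ₹54 − ₹3 = ₹51.

51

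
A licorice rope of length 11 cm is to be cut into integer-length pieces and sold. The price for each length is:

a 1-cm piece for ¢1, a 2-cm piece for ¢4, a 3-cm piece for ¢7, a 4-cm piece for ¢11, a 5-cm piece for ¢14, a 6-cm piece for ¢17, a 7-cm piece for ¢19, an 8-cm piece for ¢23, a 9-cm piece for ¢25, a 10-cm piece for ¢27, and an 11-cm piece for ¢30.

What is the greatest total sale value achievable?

31

Build r[k] bottom-up: r[k] = max over allowed piece i of (p[i] + r[k−i]).
r[1] = 1
r[2] = max(1+1, 4+0) = 4
r[3] = max(1+4, 4+1, 7+0) = 7
r[4] = max(1+7, 4+4, 7+1, 11+0) = 11
r[5] = max(1+11, 4+7, 7+4, 11+1, 14+0) = 14
r[6] = max(1+14, 4+11, 7+7, 11+4, 14+1, 17+0) = 17
r[7] = max(1+17, 4+14, 7+11, …, 17+1, 19+0) = 19
r[8] = max(1+19, 4+17, 7+14, …, 19+1, 23+0) = 23
r[9] = max(1+23, 4+19, 7+17, …, 23+1, 25+0) = 25
r[10] = max(1+25, 4+23, 7+19, …, 25+1, 27+0) = 28
r[11] = max(1+28, 4+25, 7+23, …, 27+1, 30+0) = 31
One optimal cutting: 6 + 5 → ¢17 + ¢14 = ¢31.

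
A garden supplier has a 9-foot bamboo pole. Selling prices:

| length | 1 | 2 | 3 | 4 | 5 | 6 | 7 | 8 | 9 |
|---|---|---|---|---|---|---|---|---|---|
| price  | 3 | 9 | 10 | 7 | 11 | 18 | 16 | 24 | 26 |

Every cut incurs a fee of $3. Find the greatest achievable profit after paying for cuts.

Consider every possible first cut. net[k] is the best of p[i]+net[k−i] over all sellable i≤k, charging 3 whenever i<k.
net[1] = 3
net[2] = max(3+3-3, 9+0) = 9
net[3] = max(3+9-3, 9+3-3, 10+0) = 10
net[4] = max(3+10-3, 9+9-3, 10+3-3, 7+0) = 15
net[5] = max(3+15-3, 9+10-3, 10+9-3, 7+3-3, 11+0) = 16
net[6] = max(3+16-3, 9+15-3, 10+10-3, 7+9-3, 11+3-3, 18+0) = 21
net[7] = max(3+21-3, 9+16-3, 10+15-3, …, 18+3-3, 16+0) = 22
net[8] = max(3+22-3, 9+21-3, 10+16-3, …, 16+3-3, 24+0) = 27
net[9] = max(3+27-3, 9+22-3, 10+21-3, …, 24+3-3, 26+0) = 28
One optimal plan: pieces 3 + 2 + 2 + 2 (3 cuts) → $37 − $9 = $28.

28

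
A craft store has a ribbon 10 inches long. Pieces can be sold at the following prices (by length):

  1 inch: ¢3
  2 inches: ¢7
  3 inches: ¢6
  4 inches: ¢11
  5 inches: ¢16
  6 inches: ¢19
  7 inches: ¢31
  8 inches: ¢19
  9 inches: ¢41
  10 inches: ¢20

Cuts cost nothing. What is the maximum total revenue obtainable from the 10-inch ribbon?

44

Build r[k] bottom-up: r[k] = max over allowed piece i of (p[i] + r[k−i]).
r[1] = 3
r[2] = 7
r[3] = 10  (first piece 1, then r[2]=7)
r[4] = 14  (first piece 2, then r[2]=7)
r[5] = 17  (first piece 1, then r[4]=14)
r[6] = 21  (first piece 2, then r[4]=14)
r[7] = 31
r[8] = 34  (first piece 1, then r[7]=31)
r[9] = 41
r[10] = 44  (first piece 1, then r[9]=41)
One optimal cutting: 9 + 1 → ¢41 + ¢3 = ¢44.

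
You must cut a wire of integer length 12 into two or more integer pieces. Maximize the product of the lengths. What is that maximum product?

Let m[k] be the best product for length k (with at least one cut). For each first piece i, the rest contributes max(k−i, m[k−i]).
m[2] = 1×max(1,0) = 1×1 = 1
m[3] = 1×max(2,1) = 1×2 = 2
m[4] = 2×max(2,1) = 2×2 = 4
m[5] = 2×max(3,2) = 2×3 = 6
m[6] = 3×max(3,2) = 3×3 = 9
m[7] = 2×max(5,6) = 2×6 = 12
m[8] = 2×max(6,9) = 2×9 = 18
m[9] = 3×max(6,9) = 3×9 = 27
m[10] = 2×max(8,18) = 2×18 = 36
m[11] = 2×max(9,27) = 2×27 = 54
m[12] = 3×max(9,27) = 3×27 = 81
One optimal split: 3 + 3 + 3 + 3; product 3×3×3×3 = 81.

81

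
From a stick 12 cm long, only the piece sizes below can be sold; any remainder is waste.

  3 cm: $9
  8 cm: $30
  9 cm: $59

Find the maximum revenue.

Let best[k] be the best obtainable value from length k. For each k, try every first piece i and keep the best of price[i] + best[k−i].
best[1] = 0
best[2] = 0
best[3] = 9
best[4] = 9
best[5] = 9
best[6] = 18  (first piece 3, then best[3]=9)
best[7] = 18
best[8] = max(9+9, 30+0) = 30
best[9] = max(9+18, 30+0, 59+0) = 59
best[10] = max(9+18, 30+0, 59+0) = 59
best[11] = max(9+30, 30+9, 59+0) = 59
best[12] = max(9+59, 30+9, 59+9) = 68
One optimal cutting: 9 + 3 → $68.

68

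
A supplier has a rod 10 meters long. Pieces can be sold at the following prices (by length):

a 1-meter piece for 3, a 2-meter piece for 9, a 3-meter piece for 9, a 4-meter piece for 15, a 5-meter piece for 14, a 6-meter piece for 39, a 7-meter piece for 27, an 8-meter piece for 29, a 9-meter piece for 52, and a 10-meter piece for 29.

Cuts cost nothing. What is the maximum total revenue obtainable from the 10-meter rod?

57

Build v[k] bottom-up: v[k] = max over allowed piece i of (p[i] + v[k−i]).
v[1] = 3
v[2] = max(3+3, 9+0) = 9
v[3] = max(3+9, 9+3, 9+0) = 12
v[4] = max(3+12, 9+9, 9+3, 15+0) = 18
v[5] = max(3+18, 9+12, 9+9, 15+3, 14+0) = 21
v[6] = max(3+21, 9+18, 9+12, 15+9, 14+3, 39+0) = 39
v[7] = max(3+39, 9+21, 9+18, …, 39+3, 27+0) = 42
v[8] = max(3+42, 9+39, 9+21, …, 27+3, 29+0) = 48
v[9] = max(3+48, 9+42, 9+39, …, 29+3, 52+0) = 52
v[10] = max(3+52, 9+48, 9+42, …, 52+3, 29+0) = 57
One optimal cutting: 6 + 2 + 2 → 39 + 9 + 9 = 57.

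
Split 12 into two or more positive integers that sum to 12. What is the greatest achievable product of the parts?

81

Define prod[k] = max over 1≤i<k of i · max(k−i, prod[k−i]); the inner max lets the remainder stay uncut if that's better.
prod[2] = 1·max(1,0) = 1·1 = 1
prod[3] = max(1·2, 2·1) = 2
prod[4] = max(1·3, 2·2, 3·1) = 4
prod[5] = max(1·4, 2·3, 3·2, 4·1) = 6
prod[6] = max(1·6, 2·4, 3·3, 4·2, 5·1) = 9
prod[7] = max(1·9, 2·6, 3·4, 4·3, 5·2, 6·1) = 12
prod[8] = max(1·12, 2·9, 3·6, …, 6·2, 7·1) = 18
prod[9] = max(1·18, 2·12, 3·9, …, 7·2, 8·1) = 27
prod[10] = max(1·27, 2·18, 3·12, …, 8·2, 9·1) = 36
prod[11] = max(1·36, 2·27, 3·18, …, 9·2, 10·1) = 54
prod[12] = max(1·54, 2·36, 3·27, …, 10·2, 11·1) = 81
One optimal split: 3 + 3 + 3 + 3; product 3·3·3·3 = 81.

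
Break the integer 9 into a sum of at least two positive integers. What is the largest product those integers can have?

Let m[k] be the best product for length k (with at least one cut). For each first piece i, the rest contributes max(k−i, m[k−i]).
m[2] = 1*max(1,0) = 1*1 = 1
m[3] = max(1*2, 2*1) = 2
m[4] = max(1*3, 2*2, 3*1) = 4
m[5] = max(1*4, 2*3, 3*2, 4*1) = 6
m[6] = max(1*6, 2*4, 3*3, 4*2, 5*1) = 9
m[7] = max(1*9, 2*6, 3*4, 4*3, 5*2, 6*1) = 12
m[8] = max(1*12, 2*9, 3*6, …, 6*2, 7*1) = 18
m[9] = max(1*18, 2*12, 3*9, …, 7*2, 8*1) = 27
One optimal split: 3 + 3 + 3; product 3*3*3 = 27.

27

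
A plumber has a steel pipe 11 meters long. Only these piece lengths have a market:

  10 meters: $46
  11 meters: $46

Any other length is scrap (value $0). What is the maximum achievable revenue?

Build best[k] bottom-up: best[k] = max over allowed piece i of (p[i] + best[k−i]).
best[1] = 0
best[2] = 0
best[3] = 0
best[4] = 0
best[5] = 0
best[6] = 0
best[7] = 0
best[8] = 0
best[9] = 0
best[10] = 46
best[11] = 46
One optimal cutting: pieces 10 with 1 meter of scrap → $46.

46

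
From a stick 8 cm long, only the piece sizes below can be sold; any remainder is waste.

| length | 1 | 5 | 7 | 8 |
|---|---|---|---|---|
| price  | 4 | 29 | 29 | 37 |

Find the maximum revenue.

Build r[k] bottom-up: r[k] = max over allowed piece i of (p[i] + r[k−i]).
r[1] = 4
r[2] = 8  (first piece 1, then r[1]=4)
r[3] = 12  (first piece 1, then r[2]=8)
r[4] = 16  (first piece 1, then r[3]=12)
r[5] = max(4+16, 29+0) = 29
r[6] = max(4+29, 29+4) = 33
r[7] = max(4+33, 29+8, 29+0) = 37
r[8] = max(4+37, 29+12, 29+4, 37+0) = 41
One optimal cutting: 5 + 1 + 1 + 1 → $41.

41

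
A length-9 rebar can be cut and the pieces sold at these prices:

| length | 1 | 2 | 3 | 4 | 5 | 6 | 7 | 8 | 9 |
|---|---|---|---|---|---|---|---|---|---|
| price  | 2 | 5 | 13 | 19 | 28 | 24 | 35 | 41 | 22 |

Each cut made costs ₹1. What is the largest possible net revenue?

46

Let net[k] be the best obtainable value from length k. For each k, try every first piece i and keep the best of price[i] + net[k−i] minus the 1 cut fee when i<k.
net[1] = 2
net[2] = max(2+2-1, 5+0) = 5
net[3] = max(2+5-1, 5+2-1, 13+0) = 13
net[4] = max(2+13-1, 5+5-1, 13+2-1, 19+0) = 19
net[5] = max(2+19-1, 5+13-1, 13+5-1, 19+2-1, 28+0) = 28
net[6] = max(2+28-1, 5+19-1, 13+13-1, 19+5-1, 28+2-1, 24+0) = 29
net[7] = max(2+29-1, 5+28-1, 13+19-1, …, 24+2-1, 35+0) = 35
net[8] = max(2+35-1, 5+29-1, 13+28-1, …, 35+2-1, 41+0) = 41
net[9] = max(2+41-1, 5+35-1, 13+29-1, …, 41+2-1, 22+0) = 46
One optimal plan: pieces 5 + 4 (1 cut) → ₹47 − ₹1 = ₹46.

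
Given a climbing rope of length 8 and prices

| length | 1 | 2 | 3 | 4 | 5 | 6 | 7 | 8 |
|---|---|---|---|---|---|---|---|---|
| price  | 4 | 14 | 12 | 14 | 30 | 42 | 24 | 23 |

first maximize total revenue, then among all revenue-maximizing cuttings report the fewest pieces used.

Build r[k] bottom-up: r[k] = max over allowed piece i of (p[i] + r[k−i]).
r[1] = 4
r[2] = 14
r[3] = 18  (first piece 1, then r[2]=14)
r[4] = 28  (first piece 2, then r[2]=14)
r[5] = 32  (first piece 1, then r[4]=28)
r[6] = 42  (first piece 2, then r[4]=28)
r[7] = 46  (first piece 1, then r[6]=42)
r[8] = 56  (first piece 2, then r[6]=42)
Maximum revenue is €56.
Now minimize piece count subject to staying optimal: for each k, pieces[k] = 1 + min over i with p[i]+r[k−i]=r[k] of pieces[k−i].
pieces[5] = 3
pieces[6] = 1
pieces[7] = 2
pieces[8] = 2

2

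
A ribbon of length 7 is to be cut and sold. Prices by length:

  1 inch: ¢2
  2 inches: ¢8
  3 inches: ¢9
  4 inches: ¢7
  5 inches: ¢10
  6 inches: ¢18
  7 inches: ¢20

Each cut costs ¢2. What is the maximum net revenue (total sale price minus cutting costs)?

Consider every possible first cut. v[k] is the best of p[i]+v[k−i] over all sellable i≤k, charging 2 whenever i<k.
v[1] = 2
v[2] = max(2+2-2, 8+0) = 8
v[3] = max(2+8-2, 8+2-2, 9+0) = 9
v[4] = max(2+9-2, 8+8-2, 9+2-2, 7+0) = 14
v[5] = max(2+14-2, 8+9-2, 9+8-2, 7+2-2, 10+0) = 15
v[6] = max(2+15-2, 8+14-2, 9+9-2, 7+8-2, 10+2-2, 18+0) = 20
v[7] = max(2+20-2, 8+15-2, 9+14-2, …, 18+2-2, 20+0) = 21
One optimal plan: pieces 3 + 2 + 2 (2 cuts) → ¢25 − ¢4 = ¢21.

21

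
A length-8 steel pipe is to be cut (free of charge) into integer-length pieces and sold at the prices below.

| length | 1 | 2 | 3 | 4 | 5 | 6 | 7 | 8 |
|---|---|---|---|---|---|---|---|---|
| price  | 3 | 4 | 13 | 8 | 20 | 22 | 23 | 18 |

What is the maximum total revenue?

33

Consider every possible first cut. r[k] is the best of p[i]+r[k−i] over all sellable i≤k.
r[1] = 3
r[2] = 6  (first piece 1, then r[1]=3)
r[3] = 13
r[4] = 16  (first piece 1, then r[3]=13)
r[5] = 20
r[6] = 26  (first piece 3, then r[3]=13)
r[7] = 29  (first piece 1, then r[6]=26)
r[8] = 33  (first piece 3, then r[5]=20)
One optimal cutting: 5 + 3 → $20 + $13 = $33.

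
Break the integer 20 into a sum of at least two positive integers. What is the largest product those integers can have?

Fill m[k] for k=2..20: at each k try every first piece i and multiply by the better of (k−i) uncut or m[k−i].
m[2] = 1·max(1,0) = 1·1 = 1
m[3] = 1·max(2,1) = 1·2 = 2
m[4] = 2·max(2,1) = 2·2 = 4
m[5] = 2·max(3,2) = 2·3 = 6
m[6] = 3·max(3,2) = 3·3 = 9
m[7] = 2·max(5,6) = 2·6 = 12
m[8] = 2·max(6,9) = 2·9 = 18
m[9] = 3·max(6,9) = 3·9 = 27
m[10] = 2·max(8,18) = 2·18 = 36
m[11] = 2·max(9,27) = 2·27 = 54
m[12] = 3·max(9,27) = 3·27 = 81
m[13] = 2·max(11,54) = 2·54 = 108
m[14] = 2·max(12,81) = 2·81 = 162
m[15] = 3·max(12,81) = 3·81 = 243
m[16] = 2·max(14,162) = 2·162 = 324
m[17] = 2·max(15,243) = 2·243 = 486
m[18] = 3·max(15,243) = 3·243 = 729
m[19] = 2·max(17,486) = 2·486 = 972
m[20] = 2·max(18,729) = 2·729 = 1458
One optimal split: 3 + 3 + 3 + 3 + 3 + 3 + 2; product 3·3·3·3·3·3·2 = 1458.

1458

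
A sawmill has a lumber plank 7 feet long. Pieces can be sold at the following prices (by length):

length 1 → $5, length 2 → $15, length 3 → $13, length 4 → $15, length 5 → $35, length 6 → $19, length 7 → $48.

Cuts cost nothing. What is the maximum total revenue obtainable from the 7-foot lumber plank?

50

Build R[k] bottom-up: R[k] = max over allowed piece i of (p[i] + R[k−i]).
R[1] = 5
R[2] = 15
R[3] = 20  (first piece 1, then R[2]=15)
R[4] = 30  (first piece 2, then R[2]=15)
R[5] = 35  (first piece 1, then R[4]=30)
R[6] = 45  (first piece 2, then R[4]=30)
R[7] = 50  (first piece 1, then R[6]=45)
One optimal cutting: 2 + 2 + 2 + 1 → $15 + $15 + $15 + $5 = $50.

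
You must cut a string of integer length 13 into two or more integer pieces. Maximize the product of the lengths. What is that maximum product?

Fill f[k] for k=2..13: at each k try every first piece i and multiply by the better of (k−i) uncut or f[k−i].
f[2] = 1·max(1,0) = 1·1 = 1
f[3] = 1·max(2,1) = 1·2 = 2
f[4] = 2·max(2,1) = 2·2 = 4
f[5] = 2·max(3,2) = 2·3 = 6
f[6] = 3·max(3,2) = 3·3 = 9
f[7] = 2·max(5,6) = 2·6 = 12
f[8] = 2·max(6,9) = 2·9 = 18
f[9] = 3·max(6,9) = 3·9 = 27
f[10] = 2·max(8,18) = 2·18 = 36
f[11] = 2·max(9,27) = 2·27 = 54
f[12] = 3·max(9,27) = 3·27 = 81
f[13] = 2·max(11,54) = 2·54 = 108
One optimal split: 3 + 3 + 3 + 2 + 2; product 3·3·3·2·2 = 108.

108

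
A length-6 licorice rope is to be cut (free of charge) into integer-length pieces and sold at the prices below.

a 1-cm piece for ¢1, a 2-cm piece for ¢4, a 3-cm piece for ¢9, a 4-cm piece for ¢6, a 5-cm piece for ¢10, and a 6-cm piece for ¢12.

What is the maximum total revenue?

Let v[k] be the best obtainable value from length k. For each k, try every first piece i and keep the best of price[i] + v[k−i].
v[1] = 1
v[2] = max(1+1, 4+0) = 4
v[3] = max(1+4, 4+1, 9+0) = 9
v[4] = max(1+9, 4+4, 9+1, 6+0) = 10
v[5] = max(1+10, 4+9, 9+4, 6+1, 10+0) = 13
v[6] = max(1+13, 4+10, 9+9, 6+4, 10+1, 12+0) = 18
One optimal cutting: 3 + 3 → ¢9 + ¢9 = ¢18.

18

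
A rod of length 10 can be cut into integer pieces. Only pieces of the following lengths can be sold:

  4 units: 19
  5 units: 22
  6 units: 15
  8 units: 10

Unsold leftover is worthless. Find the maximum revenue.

44

Consider every possible first cut. f[k] is the best of p[i]+f[k−i] over all sellable i≤k.
f[1] = 0
f[2] = 0
f[3] = 0
f[4] = 19
f[5] = 22
f[6] = 22
f[7] = 22
f[8] = 38  (first piece 4, then f[4]=19)
f[9] = 41  (first piece 4, then f[5]=22)
f[10] = 44  (first piece 5, then f[5]=22)
One optimal cutting: 5 + 5 → 44.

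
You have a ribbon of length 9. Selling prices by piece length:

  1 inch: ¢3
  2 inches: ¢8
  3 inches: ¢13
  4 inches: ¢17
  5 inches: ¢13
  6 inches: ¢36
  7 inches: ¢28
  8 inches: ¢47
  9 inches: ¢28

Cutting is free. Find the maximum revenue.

Build best[k] bottom-up: best[k] = max over allowed piece i of (p[i] + best[k−i]).
best[1] = 3
best[2] = max(3+3, 8+0) = 8
best[3] = max(3+8, 8+3, 13+0) = 13
best[4] = max(3+13, 8+8, 13+3, 17+0) = 17
best[5] = max(3+17, 8+13, 13+8, 17+3, 13+0) = 21
best[6] = max(3+21, 8+17, 13+13, 17+8, 13+3, 36+0) = 36
best[7] = max(3+36, 8+21, 13+17, …, 36+3, 28+0) = 39
best[8] = max(3+39, 8+36, 13+21, …, 28+3, 47+0) = 47
best[9] = max(3+47, 8+39, 13+36, …, 47+3, 28+0) = 50
One optimal cutting: 8 + 1 → ¢47 + ¢3 = ¢50.

50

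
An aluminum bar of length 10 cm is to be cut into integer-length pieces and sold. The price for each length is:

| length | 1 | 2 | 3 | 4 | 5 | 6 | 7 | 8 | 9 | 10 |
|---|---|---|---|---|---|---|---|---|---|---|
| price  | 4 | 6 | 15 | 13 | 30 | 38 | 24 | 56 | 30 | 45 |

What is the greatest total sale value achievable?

64

Consider every possible first cut. best[k] is the best of p[i]+best[k−i] over all sellable i≤k.
best[1] = 4
best[2] = 8  (first piece 1, then best[1]=4)
best[3] = 15
best[4] = 19  (first piece 1, then best[3]=15)
best[5] = 30
best[6] = 38
best[7] = 42  (first piece 1, then best[6]=38)
best[8] = 56
best[9] = 60  (first piece 1, then best[8]=56)
best[10] = 64  (first piece 1, then best[9]=60)
One optimal cutting: 8 + 1 + 1 → $56 + $4 + $4 = $64.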